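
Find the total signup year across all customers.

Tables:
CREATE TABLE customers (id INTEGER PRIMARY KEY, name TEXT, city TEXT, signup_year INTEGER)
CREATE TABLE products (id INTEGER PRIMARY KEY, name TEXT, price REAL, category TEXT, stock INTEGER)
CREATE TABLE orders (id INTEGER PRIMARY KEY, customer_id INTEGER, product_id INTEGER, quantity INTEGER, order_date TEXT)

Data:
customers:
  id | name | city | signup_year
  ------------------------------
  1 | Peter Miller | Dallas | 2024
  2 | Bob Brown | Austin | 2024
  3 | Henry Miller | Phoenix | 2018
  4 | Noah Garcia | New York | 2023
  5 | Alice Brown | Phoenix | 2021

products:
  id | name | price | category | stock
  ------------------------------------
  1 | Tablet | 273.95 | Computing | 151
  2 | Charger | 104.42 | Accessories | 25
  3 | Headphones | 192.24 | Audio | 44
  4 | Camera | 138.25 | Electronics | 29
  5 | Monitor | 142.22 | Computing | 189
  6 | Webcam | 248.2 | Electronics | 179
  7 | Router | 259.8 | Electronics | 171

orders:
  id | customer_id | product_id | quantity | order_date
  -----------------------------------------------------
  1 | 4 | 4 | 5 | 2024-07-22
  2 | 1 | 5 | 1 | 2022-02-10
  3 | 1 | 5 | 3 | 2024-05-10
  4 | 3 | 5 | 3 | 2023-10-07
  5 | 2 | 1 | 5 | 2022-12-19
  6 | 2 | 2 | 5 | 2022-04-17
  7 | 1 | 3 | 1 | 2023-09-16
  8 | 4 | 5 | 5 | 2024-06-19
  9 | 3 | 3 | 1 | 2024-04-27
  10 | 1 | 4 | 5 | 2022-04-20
SELECT SUM(signup_year) FROM customers

Execution result:
10110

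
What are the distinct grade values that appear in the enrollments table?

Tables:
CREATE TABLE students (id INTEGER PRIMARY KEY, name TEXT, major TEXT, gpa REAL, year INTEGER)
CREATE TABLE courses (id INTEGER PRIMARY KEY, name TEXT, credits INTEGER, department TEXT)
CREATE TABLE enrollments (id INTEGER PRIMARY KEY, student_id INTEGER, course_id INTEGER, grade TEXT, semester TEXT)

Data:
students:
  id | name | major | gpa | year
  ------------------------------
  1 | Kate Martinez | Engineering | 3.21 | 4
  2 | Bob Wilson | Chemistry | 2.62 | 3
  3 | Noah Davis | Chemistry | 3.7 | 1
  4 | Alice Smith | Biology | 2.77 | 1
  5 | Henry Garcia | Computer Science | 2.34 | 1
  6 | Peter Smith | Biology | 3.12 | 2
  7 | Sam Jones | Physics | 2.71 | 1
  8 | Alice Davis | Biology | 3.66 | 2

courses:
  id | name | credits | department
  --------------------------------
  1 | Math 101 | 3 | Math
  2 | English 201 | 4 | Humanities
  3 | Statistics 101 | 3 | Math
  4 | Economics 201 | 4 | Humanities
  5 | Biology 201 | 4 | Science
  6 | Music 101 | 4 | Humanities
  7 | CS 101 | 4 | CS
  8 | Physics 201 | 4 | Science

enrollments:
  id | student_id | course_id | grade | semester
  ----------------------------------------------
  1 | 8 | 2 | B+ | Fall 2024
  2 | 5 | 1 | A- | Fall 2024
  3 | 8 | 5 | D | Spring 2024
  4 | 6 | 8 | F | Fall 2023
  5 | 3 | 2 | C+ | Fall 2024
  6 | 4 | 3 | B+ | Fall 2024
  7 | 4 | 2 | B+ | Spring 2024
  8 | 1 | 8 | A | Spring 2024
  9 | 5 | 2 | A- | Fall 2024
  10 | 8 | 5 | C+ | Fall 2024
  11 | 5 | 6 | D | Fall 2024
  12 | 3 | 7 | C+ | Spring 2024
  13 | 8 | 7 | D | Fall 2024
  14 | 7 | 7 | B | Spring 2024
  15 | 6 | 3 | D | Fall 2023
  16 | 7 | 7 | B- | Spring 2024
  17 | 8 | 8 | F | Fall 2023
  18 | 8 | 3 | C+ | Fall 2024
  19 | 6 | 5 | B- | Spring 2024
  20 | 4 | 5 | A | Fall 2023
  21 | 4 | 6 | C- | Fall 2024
SELECT DISTINCT grade FROM enrollments

Execution result:
grade
B+
A-
D
F
C+
A
B
B-
C-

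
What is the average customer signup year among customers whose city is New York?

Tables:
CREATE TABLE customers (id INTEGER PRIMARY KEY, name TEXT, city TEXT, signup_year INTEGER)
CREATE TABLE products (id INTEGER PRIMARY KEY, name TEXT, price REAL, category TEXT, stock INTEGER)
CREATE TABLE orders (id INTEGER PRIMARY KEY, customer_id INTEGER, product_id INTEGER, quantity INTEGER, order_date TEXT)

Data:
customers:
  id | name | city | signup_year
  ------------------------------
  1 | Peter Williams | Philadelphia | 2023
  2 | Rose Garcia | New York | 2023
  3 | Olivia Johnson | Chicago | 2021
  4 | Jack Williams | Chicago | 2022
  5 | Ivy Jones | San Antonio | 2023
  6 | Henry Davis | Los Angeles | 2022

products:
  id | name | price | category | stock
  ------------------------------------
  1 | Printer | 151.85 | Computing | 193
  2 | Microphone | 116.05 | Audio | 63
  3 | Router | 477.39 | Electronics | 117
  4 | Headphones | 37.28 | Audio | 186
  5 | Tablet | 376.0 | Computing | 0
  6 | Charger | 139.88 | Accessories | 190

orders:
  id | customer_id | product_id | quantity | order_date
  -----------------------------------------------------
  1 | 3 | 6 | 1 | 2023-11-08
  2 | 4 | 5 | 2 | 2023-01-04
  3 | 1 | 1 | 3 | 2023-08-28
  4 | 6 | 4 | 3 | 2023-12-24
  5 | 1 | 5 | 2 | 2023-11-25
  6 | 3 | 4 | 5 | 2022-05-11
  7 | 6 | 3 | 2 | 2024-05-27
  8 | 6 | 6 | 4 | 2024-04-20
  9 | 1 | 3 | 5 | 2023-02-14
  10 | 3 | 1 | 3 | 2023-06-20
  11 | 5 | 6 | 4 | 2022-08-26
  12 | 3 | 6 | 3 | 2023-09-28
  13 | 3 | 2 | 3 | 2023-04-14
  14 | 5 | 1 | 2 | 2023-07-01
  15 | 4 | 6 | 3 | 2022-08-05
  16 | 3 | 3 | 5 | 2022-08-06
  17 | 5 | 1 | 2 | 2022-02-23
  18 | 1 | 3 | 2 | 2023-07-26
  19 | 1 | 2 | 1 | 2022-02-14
SELECT AVG(signup_year) FROM customers WHERE city = 'New York'

Execution result:
2023.00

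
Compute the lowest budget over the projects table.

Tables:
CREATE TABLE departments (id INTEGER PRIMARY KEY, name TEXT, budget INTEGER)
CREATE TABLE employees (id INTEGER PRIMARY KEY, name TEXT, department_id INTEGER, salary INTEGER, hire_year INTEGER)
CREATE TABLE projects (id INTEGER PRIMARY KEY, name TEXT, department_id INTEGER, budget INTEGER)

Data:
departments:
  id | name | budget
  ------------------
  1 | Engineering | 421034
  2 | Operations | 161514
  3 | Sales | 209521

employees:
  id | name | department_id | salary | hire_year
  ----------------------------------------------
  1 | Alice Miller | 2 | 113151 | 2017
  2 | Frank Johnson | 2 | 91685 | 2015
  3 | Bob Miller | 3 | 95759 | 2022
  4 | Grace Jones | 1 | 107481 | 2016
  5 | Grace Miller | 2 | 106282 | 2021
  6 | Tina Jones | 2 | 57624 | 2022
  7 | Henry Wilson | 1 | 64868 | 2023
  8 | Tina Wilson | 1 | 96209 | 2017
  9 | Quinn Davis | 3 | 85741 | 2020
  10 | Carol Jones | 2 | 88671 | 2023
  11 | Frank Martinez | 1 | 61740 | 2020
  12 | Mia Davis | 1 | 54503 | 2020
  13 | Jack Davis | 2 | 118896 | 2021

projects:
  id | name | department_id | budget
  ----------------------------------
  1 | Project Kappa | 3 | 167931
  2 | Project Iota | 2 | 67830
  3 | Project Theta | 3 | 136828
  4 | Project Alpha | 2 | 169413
SELECT MIN(budget) FROM projects

Execution result:
67830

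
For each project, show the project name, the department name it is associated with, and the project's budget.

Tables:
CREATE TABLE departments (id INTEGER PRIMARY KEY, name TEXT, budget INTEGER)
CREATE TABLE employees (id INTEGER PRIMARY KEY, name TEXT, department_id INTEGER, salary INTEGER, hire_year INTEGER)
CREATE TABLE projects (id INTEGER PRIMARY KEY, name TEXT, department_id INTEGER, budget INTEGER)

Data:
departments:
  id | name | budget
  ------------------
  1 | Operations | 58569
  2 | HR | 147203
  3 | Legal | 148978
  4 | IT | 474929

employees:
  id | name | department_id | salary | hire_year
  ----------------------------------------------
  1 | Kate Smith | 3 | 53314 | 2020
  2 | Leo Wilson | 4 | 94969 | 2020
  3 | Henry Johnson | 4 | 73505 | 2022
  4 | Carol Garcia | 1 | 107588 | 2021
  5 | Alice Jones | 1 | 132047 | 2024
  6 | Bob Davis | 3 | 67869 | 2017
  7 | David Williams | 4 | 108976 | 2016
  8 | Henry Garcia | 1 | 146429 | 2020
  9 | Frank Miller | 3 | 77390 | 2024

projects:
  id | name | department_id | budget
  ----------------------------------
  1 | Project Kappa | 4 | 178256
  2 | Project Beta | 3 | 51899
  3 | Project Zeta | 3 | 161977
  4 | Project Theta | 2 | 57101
SELECT c.name, p.name AS department, c.budget FROM projects c JOIN departments p ON c.department_id = p.id

Execution result:
name | department | budget
Project Kappa | IT | 178256
Project Beta | Legal | 51899
Project Zeta | Legal | 161977
Project Theta | HR | 57101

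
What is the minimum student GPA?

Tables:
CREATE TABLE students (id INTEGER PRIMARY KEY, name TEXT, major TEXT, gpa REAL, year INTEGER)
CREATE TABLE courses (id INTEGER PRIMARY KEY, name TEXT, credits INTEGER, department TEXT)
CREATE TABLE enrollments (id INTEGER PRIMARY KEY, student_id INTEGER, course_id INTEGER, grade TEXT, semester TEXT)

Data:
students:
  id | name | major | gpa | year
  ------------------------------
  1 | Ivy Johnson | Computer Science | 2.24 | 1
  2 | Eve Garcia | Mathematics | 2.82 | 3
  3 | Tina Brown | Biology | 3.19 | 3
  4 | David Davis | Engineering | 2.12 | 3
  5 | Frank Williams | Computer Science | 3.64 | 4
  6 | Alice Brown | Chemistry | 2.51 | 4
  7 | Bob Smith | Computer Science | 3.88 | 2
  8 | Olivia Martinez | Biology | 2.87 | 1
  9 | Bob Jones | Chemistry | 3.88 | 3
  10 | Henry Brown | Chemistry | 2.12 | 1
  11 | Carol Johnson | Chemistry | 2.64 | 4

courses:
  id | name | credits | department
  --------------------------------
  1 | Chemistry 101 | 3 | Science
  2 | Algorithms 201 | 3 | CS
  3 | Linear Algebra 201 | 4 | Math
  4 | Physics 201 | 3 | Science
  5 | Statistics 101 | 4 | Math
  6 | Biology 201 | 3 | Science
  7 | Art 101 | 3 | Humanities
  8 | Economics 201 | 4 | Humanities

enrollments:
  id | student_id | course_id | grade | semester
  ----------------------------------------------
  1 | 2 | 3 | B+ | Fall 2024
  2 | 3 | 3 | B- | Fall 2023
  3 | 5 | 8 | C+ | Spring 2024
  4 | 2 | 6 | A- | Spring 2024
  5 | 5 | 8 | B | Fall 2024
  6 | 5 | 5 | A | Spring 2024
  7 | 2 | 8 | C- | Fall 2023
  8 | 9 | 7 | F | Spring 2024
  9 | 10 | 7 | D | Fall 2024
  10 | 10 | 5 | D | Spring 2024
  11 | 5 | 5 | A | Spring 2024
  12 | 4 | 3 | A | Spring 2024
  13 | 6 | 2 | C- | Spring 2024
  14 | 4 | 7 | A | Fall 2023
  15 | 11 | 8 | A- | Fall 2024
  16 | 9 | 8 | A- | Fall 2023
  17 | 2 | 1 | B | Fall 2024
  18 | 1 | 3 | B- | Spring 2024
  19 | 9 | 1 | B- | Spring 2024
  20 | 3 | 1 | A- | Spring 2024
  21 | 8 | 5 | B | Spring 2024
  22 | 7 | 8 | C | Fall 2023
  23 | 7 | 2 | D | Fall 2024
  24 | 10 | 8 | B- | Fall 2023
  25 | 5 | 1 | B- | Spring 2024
SELECT MIN(gpa) FROM students

Execution result:
2.12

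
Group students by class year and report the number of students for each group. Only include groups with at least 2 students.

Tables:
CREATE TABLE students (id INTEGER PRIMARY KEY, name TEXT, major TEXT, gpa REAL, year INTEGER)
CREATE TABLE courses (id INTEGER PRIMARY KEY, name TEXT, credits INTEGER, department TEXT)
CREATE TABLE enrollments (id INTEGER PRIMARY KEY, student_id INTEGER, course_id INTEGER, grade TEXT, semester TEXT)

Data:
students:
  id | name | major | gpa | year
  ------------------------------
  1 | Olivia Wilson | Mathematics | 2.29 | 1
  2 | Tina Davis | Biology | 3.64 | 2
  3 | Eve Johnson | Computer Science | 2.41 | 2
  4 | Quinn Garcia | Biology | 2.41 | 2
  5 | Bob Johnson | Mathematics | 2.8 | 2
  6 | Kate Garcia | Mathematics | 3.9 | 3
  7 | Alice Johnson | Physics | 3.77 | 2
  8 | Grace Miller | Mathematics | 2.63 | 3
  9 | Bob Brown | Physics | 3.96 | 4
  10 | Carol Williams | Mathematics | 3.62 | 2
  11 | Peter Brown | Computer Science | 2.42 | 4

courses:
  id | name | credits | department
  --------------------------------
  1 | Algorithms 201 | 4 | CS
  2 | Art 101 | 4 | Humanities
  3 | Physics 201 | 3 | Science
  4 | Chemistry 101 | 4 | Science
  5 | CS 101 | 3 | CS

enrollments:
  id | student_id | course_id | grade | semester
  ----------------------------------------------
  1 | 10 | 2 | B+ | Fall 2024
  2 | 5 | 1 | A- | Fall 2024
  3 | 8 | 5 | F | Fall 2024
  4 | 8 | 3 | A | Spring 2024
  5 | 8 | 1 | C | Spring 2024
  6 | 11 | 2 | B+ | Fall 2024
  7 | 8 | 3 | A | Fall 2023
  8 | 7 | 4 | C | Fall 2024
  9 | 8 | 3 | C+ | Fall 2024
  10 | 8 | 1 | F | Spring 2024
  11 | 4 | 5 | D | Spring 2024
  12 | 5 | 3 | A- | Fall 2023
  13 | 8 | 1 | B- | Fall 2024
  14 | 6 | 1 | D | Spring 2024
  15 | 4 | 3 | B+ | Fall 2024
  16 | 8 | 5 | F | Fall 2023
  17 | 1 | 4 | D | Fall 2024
SELECT year, COUNT(*) AS n FROM students GROUP BY year HAVING COUNT(*) >= 2

Execution result:
year | n
2 | 6
3 | 2
4 | 2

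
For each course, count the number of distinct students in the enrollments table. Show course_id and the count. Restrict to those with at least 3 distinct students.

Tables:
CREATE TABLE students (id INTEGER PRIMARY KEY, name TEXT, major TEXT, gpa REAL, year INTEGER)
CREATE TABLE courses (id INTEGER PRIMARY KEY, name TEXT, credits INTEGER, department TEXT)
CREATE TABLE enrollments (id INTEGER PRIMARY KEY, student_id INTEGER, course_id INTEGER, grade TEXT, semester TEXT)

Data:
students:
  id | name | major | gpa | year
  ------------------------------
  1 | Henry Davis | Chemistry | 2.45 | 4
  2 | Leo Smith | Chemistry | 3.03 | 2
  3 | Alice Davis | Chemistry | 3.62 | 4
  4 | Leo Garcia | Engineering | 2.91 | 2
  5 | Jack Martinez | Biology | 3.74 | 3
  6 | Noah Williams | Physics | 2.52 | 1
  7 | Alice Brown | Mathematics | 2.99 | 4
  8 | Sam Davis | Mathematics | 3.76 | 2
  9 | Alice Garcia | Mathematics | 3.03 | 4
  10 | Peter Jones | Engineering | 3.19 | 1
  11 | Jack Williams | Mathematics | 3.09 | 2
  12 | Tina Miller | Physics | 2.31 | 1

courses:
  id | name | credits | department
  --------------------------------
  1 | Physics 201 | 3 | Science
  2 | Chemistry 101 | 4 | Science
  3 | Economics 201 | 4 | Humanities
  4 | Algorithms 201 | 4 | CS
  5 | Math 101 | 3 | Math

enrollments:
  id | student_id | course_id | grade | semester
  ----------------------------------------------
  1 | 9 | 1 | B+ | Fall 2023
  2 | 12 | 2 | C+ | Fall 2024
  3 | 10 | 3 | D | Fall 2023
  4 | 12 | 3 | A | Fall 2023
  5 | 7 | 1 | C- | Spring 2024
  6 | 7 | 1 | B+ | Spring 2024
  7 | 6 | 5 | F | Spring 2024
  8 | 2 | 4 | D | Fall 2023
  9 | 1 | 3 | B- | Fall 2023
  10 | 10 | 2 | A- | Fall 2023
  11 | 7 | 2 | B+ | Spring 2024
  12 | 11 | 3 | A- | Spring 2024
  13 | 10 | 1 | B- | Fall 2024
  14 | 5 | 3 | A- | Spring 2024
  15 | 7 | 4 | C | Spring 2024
SELECT course_id, COUNT(DISTINCT student_id) AS distinct_student_count FROM enrollments GROUP BY course_id HAVING COUNT(DISTINCT student_id) >= 3

Execution result:
course_id | distinct_student_count
1 | 3
2 | 3
3 | 5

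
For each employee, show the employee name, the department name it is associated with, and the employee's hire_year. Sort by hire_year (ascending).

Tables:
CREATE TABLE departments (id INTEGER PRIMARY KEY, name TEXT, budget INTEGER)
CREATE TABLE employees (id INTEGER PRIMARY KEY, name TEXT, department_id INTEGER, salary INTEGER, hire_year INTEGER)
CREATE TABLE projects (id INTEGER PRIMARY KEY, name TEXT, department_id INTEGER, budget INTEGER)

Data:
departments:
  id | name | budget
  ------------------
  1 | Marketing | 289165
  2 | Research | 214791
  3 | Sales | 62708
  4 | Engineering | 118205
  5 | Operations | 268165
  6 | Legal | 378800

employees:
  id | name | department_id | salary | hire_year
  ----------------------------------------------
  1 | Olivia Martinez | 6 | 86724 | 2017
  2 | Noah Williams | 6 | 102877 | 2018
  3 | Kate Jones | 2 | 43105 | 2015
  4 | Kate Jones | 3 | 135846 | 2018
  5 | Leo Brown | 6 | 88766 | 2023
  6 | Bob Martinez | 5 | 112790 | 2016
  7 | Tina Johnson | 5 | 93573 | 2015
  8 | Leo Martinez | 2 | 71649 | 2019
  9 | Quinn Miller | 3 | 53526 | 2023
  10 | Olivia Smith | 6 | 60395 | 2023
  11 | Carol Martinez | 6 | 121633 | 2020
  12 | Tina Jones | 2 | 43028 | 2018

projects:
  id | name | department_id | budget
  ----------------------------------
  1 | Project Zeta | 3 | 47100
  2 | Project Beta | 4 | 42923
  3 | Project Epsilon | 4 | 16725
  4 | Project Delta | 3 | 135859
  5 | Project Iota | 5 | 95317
SELECT c.name, p.name AS department, c.hire_year FROM employees c JOIN departments p ON c.department_id = p.id ORDER BY c.hire_year ASC

Execution result:
name | department | hire_year
Kate Jones | Research | 2015
Tina Johnson | Operations | 2015
Bob Martinez | Operations | 2016
Olivia Martinez | Legal | 2017
Noah Williams | Legal | 2018
Kate Jones | Sales | 2018
Tina Jones | Research | 2018
Leo Martinez | Research | 2019
Carol Martinez | Legal | 2020
Leo Brown | Legal | 2023
Quinn Miller | Sales | 2023
Olivia Smith | Legal | 2023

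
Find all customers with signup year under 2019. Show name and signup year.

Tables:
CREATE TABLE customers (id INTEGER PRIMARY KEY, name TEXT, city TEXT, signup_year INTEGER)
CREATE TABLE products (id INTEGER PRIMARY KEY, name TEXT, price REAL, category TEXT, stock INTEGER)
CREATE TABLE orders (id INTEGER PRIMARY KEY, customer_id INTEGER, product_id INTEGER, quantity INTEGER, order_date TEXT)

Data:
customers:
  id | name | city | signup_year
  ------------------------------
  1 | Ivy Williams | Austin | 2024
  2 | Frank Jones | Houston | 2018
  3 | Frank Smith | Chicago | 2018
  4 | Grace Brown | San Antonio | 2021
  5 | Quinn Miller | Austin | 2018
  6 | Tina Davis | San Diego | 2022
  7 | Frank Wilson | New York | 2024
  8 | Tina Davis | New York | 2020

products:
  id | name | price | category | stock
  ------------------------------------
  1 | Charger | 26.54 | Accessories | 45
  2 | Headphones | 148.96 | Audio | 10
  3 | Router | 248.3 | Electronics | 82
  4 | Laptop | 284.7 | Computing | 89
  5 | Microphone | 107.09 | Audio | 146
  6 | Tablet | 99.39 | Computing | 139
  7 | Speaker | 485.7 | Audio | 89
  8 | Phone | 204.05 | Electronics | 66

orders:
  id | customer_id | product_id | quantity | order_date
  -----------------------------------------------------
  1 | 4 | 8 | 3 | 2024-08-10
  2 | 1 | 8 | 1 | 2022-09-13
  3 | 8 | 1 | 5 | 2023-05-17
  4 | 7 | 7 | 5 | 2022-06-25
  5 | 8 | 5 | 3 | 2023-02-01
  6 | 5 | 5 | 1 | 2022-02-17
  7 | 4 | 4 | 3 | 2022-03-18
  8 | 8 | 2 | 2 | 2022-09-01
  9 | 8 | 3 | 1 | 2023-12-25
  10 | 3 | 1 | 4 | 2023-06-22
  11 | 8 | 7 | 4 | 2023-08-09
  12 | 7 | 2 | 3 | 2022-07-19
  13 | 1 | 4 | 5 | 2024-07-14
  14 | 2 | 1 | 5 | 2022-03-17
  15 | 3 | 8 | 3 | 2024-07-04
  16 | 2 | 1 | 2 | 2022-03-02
SELECT name, signup_year FROM customers WHERE signup_year < 2019

Execution result:
name | signup_year
Frank Jones | 2018
Frank Smith | 2018
Quinn Miller | 2018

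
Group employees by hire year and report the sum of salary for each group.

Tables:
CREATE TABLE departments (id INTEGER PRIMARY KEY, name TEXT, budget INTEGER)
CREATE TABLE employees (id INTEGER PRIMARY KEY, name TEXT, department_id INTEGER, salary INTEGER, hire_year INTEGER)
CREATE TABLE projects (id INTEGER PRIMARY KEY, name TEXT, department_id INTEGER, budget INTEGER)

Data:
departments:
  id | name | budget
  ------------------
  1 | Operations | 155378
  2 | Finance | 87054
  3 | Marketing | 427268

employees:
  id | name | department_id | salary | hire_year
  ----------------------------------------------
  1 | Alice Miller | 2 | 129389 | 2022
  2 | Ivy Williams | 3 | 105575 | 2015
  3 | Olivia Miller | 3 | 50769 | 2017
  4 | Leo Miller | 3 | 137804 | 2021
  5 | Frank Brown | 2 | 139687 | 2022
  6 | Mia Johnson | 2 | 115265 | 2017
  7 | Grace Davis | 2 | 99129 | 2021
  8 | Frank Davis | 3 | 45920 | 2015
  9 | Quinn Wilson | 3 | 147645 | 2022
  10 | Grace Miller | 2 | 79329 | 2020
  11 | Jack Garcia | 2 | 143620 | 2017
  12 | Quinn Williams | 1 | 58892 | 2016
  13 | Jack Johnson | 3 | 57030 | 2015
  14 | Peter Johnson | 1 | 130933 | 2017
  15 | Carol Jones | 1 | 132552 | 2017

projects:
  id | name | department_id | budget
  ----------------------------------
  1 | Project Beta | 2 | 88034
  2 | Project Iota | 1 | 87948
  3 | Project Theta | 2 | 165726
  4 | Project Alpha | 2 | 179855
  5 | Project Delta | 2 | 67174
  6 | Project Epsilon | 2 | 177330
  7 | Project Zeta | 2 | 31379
SELECT hire_year, SUM(salary) AS sum_salary FROM employees GROUP BY hire_year

Execution result:
hire_year | sum_salary
2015 | 208525
2016 | 58892
2017 | 573139
2020 | 79329
2021 | 236933
2022 | 416721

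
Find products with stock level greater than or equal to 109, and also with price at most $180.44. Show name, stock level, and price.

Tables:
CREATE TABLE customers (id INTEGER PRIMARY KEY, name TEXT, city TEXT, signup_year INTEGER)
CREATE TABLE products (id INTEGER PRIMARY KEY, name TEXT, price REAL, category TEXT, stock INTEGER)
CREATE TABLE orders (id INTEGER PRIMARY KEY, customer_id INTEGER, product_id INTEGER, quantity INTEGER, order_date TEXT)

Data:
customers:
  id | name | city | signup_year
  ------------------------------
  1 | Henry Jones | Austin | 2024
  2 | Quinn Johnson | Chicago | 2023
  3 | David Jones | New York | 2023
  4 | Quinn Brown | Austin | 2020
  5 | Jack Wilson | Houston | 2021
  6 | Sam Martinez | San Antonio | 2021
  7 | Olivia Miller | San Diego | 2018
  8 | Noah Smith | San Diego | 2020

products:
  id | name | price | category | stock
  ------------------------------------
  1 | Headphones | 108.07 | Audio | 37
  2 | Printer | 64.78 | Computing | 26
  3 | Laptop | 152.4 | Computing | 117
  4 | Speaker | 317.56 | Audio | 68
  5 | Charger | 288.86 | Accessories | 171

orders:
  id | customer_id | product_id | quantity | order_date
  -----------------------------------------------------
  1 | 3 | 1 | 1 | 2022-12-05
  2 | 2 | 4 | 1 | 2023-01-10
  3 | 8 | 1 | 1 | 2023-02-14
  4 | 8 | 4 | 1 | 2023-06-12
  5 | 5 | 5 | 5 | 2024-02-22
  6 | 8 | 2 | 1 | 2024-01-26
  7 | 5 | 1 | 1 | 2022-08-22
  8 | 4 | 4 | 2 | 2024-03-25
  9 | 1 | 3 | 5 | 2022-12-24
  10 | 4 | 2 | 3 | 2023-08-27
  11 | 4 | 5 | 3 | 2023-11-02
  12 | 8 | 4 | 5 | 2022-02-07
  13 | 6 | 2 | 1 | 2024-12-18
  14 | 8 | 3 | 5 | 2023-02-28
SELECT name, stock, price FROM products WHERE stock >= 109 AND price <= 180.44

Execution result:
name | stock | price
Laptop | 117 | 152.40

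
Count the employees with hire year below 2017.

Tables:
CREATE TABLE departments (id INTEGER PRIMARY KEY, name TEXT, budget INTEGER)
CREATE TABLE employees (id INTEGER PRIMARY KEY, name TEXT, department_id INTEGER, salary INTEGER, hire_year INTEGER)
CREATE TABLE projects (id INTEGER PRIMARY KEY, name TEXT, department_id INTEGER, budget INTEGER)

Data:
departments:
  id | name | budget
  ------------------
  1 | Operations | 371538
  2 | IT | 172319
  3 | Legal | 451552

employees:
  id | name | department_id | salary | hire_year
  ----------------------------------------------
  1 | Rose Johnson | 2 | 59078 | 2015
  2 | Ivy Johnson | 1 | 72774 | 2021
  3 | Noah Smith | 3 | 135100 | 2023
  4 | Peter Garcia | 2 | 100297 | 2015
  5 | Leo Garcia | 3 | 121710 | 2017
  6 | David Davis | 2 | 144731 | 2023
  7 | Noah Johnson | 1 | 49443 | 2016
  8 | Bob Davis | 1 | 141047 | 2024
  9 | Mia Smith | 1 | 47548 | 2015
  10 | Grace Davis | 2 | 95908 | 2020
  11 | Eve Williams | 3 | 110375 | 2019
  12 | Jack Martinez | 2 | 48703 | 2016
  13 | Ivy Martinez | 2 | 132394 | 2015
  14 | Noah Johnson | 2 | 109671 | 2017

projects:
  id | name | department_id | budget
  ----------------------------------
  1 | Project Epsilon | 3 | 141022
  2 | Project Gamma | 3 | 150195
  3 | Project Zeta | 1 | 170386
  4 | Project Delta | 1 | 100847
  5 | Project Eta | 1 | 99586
SELECT COUNT(*) FROM employees WHERE hire_year < 2017

Execution result:
6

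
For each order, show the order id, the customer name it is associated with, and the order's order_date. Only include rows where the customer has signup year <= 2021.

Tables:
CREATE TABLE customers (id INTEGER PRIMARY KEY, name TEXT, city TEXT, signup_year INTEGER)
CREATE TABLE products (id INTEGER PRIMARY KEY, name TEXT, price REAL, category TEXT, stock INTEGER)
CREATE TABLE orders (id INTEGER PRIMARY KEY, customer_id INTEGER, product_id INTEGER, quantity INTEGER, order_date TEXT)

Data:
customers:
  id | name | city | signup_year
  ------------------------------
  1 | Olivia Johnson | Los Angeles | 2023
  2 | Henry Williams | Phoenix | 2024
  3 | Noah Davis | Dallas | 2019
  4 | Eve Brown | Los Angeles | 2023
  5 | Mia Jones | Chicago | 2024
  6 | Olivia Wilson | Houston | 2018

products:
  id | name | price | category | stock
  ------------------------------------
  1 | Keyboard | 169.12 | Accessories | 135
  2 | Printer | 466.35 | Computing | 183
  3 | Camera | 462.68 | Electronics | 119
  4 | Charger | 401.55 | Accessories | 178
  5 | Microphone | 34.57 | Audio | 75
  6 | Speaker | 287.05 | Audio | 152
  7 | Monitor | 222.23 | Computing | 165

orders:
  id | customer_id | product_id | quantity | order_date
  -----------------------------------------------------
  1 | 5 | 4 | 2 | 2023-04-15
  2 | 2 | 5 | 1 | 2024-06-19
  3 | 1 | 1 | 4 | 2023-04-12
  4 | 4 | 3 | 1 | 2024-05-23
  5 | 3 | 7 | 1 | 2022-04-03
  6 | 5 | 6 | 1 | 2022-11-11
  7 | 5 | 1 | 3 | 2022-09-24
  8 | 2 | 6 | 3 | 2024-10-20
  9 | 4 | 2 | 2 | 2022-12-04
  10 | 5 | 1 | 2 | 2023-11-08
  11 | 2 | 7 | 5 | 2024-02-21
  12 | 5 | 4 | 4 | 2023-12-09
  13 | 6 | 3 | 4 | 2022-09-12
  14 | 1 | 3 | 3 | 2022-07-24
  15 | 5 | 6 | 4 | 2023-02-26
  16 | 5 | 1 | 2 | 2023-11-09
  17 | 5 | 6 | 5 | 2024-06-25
SELECT c.id, p.name AS customer, c.order_date FROM orders c JOIN customers p ON c.customer_id = p.id WHERE p.signup_year <= 2021

Execution result:
id | customer | order_date
5 | Noah Davis | 2022-04-03
13 | Olivia Wilson | 2022-09-12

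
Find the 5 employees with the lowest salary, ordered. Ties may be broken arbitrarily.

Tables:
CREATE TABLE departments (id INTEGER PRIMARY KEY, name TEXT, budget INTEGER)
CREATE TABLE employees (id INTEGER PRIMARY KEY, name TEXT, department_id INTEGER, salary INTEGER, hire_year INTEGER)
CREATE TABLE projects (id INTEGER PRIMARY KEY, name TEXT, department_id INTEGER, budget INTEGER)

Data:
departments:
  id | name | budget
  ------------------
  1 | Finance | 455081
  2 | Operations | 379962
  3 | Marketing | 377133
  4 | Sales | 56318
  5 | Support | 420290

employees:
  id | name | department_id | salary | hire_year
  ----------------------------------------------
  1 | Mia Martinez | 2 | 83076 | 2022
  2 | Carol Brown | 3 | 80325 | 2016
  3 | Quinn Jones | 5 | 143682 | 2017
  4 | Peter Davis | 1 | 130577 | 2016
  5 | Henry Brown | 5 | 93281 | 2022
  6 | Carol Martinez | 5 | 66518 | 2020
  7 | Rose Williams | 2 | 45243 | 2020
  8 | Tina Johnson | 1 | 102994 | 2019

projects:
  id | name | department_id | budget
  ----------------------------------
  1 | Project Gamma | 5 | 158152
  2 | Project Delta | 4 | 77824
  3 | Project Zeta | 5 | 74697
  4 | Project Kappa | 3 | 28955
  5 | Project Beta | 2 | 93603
SELECT name, salary FROM employees ORDER BY salary ASC LIMIT 5

Execution result:
name | salary
Rose Williams | 45243
Carol Martinez | 66518
Carol Brown | 80325
Mia Martinez | 83076
Henry Brown | 93281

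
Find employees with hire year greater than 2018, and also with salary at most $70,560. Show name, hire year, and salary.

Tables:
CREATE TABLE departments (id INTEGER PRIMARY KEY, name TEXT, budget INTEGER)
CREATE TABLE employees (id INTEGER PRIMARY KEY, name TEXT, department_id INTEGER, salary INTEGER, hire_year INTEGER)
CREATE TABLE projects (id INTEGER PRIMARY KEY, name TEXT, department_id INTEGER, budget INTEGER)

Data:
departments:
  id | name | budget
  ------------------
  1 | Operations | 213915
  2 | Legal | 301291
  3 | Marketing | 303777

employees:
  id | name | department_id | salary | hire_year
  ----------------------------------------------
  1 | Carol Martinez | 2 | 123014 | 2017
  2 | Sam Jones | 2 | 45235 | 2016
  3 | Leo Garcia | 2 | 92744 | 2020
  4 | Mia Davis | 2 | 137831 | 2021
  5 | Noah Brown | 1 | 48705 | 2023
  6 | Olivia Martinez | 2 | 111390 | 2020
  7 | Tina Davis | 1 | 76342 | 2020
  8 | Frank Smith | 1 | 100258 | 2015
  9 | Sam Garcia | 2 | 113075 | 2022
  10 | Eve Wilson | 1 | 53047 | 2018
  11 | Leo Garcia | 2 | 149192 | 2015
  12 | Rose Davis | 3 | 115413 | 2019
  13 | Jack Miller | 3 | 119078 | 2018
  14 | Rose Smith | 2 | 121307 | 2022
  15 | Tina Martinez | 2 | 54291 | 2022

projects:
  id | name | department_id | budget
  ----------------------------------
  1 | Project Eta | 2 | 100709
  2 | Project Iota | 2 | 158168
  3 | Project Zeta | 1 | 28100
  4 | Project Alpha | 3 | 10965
SELECT name, hire_year, salary FROM employees WHERE hire_year > 2018 AND salary <= 70560

Execution result:
name | hire_year | salary
Noah Brown | 2023 | 48705
Tina Martinez | 2022 | 54291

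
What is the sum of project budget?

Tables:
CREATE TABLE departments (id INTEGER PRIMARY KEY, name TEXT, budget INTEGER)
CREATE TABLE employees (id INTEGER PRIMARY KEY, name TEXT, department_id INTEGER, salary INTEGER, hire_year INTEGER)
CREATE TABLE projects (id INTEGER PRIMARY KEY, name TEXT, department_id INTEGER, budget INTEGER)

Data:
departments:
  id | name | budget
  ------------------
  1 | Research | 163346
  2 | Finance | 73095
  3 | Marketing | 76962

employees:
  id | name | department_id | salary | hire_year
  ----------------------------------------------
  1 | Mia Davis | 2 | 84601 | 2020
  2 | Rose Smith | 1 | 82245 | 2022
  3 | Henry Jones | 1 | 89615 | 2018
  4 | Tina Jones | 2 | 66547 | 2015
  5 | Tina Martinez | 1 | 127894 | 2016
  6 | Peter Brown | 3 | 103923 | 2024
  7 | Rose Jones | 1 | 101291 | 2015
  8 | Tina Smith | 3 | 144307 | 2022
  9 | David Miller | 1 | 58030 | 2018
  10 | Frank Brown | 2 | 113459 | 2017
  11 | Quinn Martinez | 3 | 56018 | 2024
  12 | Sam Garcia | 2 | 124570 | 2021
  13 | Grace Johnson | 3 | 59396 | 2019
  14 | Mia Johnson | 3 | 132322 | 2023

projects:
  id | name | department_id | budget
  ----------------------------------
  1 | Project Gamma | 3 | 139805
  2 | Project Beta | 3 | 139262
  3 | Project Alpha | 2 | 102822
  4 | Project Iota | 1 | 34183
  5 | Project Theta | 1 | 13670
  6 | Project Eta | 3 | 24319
SELECT SUM(budget) FROM projects

Execution result:
454061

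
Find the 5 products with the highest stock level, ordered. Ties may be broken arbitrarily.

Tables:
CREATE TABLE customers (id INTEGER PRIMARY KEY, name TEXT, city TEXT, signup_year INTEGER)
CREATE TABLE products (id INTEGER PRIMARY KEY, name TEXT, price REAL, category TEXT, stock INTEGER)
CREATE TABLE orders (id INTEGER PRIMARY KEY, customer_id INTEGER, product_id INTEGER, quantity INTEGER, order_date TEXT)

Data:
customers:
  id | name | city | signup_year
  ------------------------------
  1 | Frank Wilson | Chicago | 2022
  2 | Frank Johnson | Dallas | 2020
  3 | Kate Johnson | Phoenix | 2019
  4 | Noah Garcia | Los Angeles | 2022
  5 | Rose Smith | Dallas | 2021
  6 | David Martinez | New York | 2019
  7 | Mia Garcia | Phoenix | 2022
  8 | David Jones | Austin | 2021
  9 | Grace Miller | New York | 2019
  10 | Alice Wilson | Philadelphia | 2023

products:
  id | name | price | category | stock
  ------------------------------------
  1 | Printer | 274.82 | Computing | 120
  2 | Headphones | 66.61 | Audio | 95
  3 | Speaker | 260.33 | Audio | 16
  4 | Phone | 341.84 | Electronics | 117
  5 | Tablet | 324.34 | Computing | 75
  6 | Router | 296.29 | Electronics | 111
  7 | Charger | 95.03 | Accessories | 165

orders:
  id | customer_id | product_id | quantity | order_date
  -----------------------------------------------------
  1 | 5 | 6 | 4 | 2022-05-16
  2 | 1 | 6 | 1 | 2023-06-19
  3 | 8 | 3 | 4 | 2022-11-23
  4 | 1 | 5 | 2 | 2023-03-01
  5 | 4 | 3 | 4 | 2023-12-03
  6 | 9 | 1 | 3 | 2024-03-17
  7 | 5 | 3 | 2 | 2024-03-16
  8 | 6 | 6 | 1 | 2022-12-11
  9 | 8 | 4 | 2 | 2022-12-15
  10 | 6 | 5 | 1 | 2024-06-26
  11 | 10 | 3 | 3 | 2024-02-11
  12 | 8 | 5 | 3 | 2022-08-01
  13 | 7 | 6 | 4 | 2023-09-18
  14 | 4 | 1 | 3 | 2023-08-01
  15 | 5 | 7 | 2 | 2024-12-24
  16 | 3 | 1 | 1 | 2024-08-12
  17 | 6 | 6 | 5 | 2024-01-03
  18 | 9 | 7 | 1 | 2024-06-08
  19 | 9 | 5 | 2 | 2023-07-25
SELECT name, stock FROM products ORDER BY stock DESC LIMIT 5

Execution result:
name | stock
Charger | 165
Printer | 120
Phone | 117
Router | 111
Headphones | 95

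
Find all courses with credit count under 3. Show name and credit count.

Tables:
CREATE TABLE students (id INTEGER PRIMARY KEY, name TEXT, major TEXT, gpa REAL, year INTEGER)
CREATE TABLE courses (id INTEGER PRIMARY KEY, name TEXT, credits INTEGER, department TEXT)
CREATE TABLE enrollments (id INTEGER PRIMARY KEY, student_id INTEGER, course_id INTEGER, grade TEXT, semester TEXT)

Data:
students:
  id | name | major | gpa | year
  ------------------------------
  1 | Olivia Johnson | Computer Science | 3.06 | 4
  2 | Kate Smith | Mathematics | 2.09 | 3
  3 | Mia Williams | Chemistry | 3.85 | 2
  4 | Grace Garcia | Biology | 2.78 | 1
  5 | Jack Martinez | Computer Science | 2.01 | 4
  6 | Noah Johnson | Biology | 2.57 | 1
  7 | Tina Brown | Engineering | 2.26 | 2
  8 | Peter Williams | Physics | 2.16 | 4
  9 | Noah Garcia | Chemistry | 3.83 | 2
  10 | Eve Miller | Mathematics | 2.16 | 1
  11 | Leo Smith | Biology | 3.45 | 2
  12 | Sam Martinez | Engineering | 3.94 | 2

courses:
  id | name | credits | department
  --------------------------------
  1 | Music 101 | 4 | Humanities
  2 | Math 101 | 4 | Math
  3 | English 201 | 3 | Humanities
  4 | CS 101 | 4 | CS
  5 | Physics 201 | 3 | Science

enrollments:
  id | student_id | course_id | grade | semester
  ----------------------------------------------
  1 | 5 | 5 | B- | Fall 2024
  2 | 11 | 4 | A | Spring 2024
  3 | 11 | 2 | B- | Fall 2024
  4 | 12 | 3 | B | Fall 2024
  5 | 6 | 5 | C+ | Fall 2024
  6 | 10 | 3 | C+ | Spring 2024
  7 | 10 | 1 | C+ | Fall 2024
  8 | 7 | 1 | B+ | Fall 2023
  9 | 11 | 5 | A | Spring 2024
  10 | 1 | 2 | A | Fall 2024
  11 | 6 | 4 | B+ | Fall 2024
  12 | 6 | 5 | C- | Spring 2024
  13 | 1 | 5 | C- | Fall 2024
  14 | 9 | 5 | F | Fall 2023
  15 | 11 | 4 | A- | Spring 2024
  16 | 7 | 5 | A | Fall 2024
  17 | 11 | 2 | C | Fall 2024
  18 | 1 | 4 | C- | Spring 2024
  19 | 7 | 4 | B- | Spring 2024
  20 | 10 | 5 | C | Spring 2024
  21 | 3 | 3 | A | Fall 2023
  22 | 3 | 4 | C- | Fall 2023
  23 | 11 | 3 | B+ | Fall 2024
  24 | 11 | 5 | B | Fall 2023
SELECT name, credits FROM courses WHERE credits < 3

Execution result:
(no rows)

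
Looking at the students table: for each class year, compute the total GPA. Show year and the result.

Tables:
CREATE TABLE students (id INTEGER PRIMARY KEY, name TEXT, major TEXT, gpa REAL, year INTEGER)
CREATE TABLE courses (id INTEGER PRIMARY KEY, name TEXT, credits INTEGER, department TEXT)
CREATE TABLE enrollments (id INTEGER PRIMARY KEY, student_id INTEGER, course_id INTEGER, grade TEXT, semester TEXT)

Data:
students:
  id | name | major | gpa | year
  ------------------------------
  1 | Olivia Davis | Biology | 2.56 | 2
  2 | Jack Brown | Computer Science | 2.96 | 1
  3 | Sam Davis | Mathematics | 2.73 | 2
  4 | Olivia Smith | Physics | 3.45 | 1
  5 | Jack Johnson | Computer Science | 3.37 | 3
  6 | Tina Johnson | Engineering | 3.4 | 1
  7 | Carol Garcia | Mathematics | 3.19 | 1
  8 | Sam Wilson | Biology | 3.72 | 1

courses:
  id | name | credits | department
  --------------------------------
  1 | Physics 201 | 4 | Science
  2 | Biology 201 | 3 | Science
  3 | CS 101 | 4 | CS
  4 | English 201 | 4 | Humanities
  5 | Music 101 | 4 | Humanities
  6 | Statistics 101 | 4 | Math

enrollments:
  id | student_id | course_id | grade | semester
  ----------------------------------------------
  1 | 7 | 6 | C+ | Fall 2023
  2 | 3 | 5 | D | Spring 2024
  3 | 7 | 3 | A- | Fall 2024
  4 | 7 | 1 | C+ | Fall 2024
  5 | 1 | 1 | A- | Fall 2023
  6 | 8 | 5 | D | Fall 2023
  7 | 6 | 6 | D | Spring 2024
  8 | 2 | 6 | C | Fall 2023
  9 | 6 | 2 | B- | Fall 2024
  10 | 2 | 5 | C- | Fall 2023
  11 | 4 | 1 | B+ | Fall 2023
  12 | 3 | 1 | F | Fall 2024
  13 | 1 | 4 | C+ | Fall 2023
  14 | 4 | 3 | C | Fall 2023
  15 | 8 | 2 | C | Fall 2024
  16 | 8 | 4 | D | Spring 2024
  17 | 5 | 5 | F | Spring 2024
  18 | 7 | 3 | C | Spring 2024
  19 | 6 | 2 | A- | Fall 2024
SELECT year, SUM(gpa) AS sum_gpa FROM students GROUP BY year

Execution result:
year | sum_gpa
1 | 16.72
2 | 5.29
3 | 3.37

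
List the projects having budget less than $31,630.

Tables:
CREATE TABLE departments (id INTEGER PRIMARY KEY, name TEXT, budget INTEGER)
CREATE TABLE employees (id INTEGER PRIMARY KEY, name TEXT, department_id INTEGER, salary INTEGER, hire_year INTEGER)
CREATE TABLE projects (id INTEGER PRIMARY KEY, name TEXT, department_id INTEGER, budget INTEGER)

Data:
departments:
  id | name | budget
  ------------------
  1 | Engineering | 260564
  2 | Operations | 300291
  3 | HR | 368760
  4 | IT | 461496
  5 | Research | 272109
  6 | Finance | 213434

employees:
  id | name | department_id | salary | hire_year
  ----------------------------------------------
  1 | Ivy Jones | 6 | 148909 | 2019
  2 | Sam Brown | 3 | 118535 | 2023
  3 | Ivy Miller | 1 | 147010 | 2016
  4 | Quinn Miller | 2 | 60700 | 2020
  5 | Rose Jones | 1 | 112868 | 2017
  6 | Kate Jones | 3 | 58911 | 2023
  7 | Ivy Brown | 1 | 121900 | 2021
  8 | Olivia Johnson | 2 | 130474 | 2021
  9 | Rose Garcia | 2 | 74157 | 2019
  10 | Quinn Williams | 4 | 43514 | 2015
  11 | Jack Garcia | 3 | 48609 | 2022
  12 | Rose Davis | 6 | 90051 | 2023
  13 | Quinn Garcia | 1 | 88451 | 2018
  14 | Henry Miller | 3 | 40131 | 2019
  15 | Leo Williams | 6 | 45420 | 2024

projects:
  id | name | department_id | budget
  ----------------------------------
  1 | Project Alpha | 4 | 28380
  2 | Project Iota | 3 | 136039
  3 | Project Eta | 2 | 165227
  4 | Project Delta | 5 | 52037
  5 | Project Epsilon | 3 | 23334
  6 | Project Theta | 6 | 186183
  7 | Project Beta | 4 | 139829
SELECT name, budget FROM projects WHERE budget < 31630

Execution result:
name | budget
Project Alpha | 28380
Project Epsilon | 23334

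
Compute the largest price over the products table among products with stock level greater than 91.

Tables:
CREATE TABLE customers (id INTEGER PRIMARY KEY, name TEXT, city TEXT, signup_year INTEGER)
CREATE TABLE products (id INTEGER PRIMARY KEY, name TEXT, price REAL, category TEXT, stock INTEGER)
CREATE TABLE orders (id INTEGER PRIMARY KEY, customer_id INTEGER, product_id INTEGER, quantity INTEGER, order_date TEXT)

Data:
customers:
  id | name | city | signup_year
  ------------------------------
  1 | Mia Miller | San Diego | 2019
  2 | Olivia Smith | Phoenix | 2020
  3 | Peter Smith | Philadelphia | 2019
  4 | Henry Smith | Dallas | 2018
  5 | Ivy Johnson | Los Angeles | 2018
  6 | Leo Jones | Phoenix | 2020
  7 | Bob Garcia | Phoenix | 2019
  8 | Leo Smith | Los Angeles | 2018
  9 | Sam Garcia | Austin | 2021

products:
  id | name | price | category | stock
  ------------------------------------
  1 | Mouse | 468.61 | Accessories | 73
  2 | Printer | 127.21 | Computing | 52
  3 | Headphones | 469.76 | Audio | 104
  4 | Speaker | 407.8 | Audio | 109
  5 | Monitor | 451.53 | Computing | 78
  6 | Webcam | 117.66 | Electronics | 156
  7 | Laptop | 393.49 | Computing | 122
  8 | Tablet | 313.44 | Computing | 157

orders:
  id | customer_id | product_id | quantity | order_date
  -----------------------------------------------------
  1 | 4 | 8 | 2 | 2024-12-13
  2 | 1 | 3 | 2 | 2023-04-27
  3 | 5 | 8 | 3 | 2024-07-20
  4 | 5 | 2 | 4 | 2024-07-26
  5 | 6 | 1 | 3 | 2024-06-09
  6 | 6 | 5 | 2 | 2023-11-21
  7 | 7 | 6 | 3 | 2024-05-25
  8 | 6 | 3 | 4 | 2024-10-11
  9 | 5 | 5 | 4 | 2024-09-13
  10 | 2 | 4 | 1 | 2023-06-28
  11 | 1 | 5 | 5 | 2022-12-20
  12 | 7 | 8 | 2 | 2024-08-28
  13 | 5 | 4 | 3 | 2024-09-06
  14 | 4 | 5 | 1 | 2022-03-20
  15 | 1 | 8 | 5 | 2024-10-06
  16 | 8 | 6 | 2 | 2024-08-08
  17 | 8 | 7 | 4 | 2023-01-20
SELECT MAX(price) FROM products WHERE stock > 91

Execution result:
469.76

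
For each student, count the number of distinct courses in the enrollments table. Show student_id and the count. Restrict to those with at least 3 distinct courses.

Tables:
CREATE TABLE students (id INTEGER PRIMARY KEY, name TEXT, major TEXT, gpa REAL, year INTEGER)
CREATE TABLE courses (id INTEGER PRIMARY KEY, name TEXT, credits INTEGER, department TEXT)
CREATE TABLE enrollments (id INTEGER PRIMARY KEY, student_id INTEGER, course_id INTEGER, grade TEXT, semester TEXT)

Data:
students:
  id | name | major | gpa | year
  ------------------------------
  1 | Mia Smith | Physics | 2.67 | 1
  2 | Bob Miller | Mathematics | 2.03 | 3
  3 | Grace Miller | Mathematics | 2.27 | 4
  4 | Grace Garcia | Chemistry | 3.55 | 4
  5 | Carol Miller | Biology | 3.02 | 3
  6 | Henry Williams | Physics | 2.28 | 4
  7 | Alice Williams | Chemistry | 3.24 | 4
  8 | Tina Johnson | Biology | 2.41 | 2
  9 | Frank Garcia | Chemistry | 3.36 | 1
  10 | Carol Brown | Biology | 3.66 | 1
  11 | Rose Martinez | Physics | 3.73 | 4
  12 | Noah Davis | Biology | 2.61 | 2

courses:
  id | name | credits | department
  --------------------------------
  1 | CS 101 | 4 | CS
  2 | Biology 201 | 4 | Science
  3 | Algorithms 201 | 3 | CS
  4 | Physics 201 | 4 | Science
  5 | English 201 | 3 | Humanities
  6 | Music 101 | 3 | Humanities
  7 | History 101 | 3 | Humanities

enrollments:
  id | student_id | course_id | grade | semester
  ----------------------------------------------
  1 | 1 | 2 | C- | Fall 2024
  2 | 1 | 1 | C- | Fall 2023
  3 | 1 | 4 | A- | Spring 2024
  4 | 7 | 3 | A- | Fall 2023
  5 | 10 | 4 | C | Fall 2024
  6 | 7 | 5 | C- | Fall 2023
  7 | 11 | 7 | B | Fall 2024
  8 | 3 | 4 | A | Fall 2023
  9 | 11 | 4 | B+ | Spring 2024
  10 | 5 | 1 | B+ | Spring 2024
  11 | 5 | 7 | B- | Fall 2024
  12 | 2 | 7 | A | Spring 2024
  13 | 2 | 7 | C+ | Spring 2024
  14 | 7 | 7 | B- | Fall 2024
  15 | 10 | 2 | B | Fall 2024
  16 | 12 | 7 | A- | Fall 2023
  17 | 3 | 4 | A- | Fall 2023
SELECT student_id, COUNT(DISTINCT course_id) AS distinct_course_count FROM enrollments GROUP BY student_id HAVING COUNT(DISTINCT course_id) >= 3

Execution result:
student_id | distinct_course_count
1 | 3
7 | 3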